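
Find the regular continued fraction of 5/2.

Run the Euclidean algorithm on 5 and 2; the successive quotients are the partial quotients a_0, a_1, ... (each step inverts the fractional part left over by the previous one):
  5 = 2*2 + 1, so a_0 = 2.
  2 = 2*1 + 0, so a_1 = 2.
The remainder reaches 0 after 2 divisions, so the expansion has 2 partial quotients, read off in order.

[2; 2]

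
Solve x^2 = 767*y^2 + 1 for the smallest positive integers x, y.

(x, y) = (31212, 1127)

First expand sqrt(767) as a continued fraction. With x_i = (sqrt(767) + m_i)/d_i and (m_0, d_0) = (0, 1): a_0 = floor(sqrt(767)) = 27, since 27^2 = 729 <= 767 < 784 = 28^2.
Iterate m_{i+1} = d_i*a_i - m_i, d_{i+1} = (767 - m_{i+1}^2)/d_i, a_{i+1} = floor((a_0 + m_{i+1})/d_{i+1}):
  m_1 = 1*27 - 0 = 27, d_1 = (767 - 27^2)/1 = 38/1 = 38, a_1 = floor((27 + 27)/38) = 1.
  m_2 = 38*1 - 27 = 11, d_2 = (767 - 11^2)/38 = 646/38 = 17, a_2 = floor((27 + 11)/17) = 2.
  m_3 = 17*2 - 11 = 23, d_3 = (767 - 23^2)/17 = 238/17 = 14, a_3 = floor((27 + 23)/14) = 3.
  m_4 = 14*3 - 23 = 19, d_4 = (767 - 19^2)/14 = 406/14 = 29, a_4 = floor((27 + 19)/29) = 1.
  m_5 = 29*1 - 19 = 10, d_5 = (767 - 10^2)/29 = 667/29 = 23, a_5 = floor((27 + 10)/23) = 1.
  m_6 = 23*1 - 10 = 13, d_6 = (767 - 13^2)/23 = 598/23 = 26, a_6 = floor((27 + 13)/26) = 1.
  m_7 = 26*1 - 13 = 13, d_7 = (767 - 13^2)/26 = 598/26 = 23, a_7 = floor((27 + 13)/23) = 1.
  m_8 = 23*1 - 13 = 10, d_8 = (767 - 10^2)/23 = 667/23 = 29, a_8 = floor((27 + 10)/29) = 1.
  m_9 = 29*1 - 10 = 19, d_9 = (767 - 19^2)/29 = 406/29 = 14, a_9 = floor((27 + 19)/14) = 3.
  m_10 = 14*3 - 19 = 23, d_10 = (767 - 23^2)/14 = 238/14 = 17, a_10 = floor((27 + 23)/17) = 2.
  m_11 = 17*2 - 23 = 11, d_11 = (767 - 11^2)/17 = 646/17 = 38, a_11 = floor((27 + 11)/38) = 1.
  m_12 = 38*1 - 11 = 27, d_12 = (767 - 27^2)/38 = 38/38 = 1, a_12 = floor((27 + 27)/1) = 54.
  m_13 = 1*54 - 27 = 27, d_13 = (767 - 27^2)/1 = 38/1 = 38: (m_13, d_13) = (m_1, d_1) = (27, 38), so from here the quotients repeat a_1, ..., a_12; the period length is 12.
So sqrt(767) = [27; (1, 2, 3, 1, 1, 1, 1, 1, 3, 2, 1, 54)] with period length k = 12.
k is even, so the fundamental solution of x^2 - 767y^2 = 1 is (p_{k-1}, q_{k-1}) = (p_11, q_11); compute convergents through index 11.
Convergents (p_i = a_i*p_{i-1} + p_{i-2}, q_i = a_i*q_{i-1} + q_{i-2} with p_{-2}=0, p_{-1}=1, q_{-2}=1, q_{-1}=0):
  i=0: a_0=27, p_0 = 27*1 + 0 = 27, q_0 = 27*0 + 1 = 1.
  i=1: a_1=1, p_1 = 1*27 + 1 = 28, q_1 = 1*1 + 0 = 1.
  i=2: a_2=2, p_2 = 2*28 + 27 = 83, q_2 = 2*1 + 1 = 3.
  i=3: a_3=3, p_3 = 3*83 + 28 = 277, q_3 = 3*3 + 1 = 10.
  i=4: a_4=1, p_4 = 1*277 + 83 = 360, q_4 = 1*10 + 3 = 13.
  i=5: a_5=1, p_5 = 1*360 + 277 = 637, q_5 = 1*13 + 10 = 23.
  i=6: a_6=1, p_6 = 1*637 + 360 = 997, q_6 = 1*23 + 13 = 36.
  i=7: a_7=1, p_7 = 1*997 + 637 = 1634, q_7 = 1*36 + 23 = 59.
  i=8: a_8=1, p_8 = 1*1634 + 997 = 2631, q_8 = 1*59 + 36 = 95.
  i=9: a_9=3, p_9 = 3*2631 + 1634 = 9527, q_9 = 3*95 + 59 = 344.
  i=10: a_10=2, p_10 = 2*9527 + 2631 = 21685, q_10 = 2*344 + 95 = 783.
  i=11: a_11=1, p_11 = 1*21685 + 9527 = 31212, q_11 = 1*783 + 344 = 1127.
Check: 31212^2 - 767*1127^2 = 974188944 - 974188943 = 1, so (x, y) = (31212, 1127) solves the equation, and by the theorem it is the least positive solution.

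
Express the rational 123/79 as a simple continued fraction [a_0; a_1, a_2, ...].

Run the Euclidean algorithm on 123 and 79; the successive quotients are the partial quotients a_0, a_1, ... (each step inverts the fractional part left over by the previous one):
  123 = 1*79 + 44, so a_0 = 1.
  79 = 1*44 + 35, so a_1 = 1.
  44 = 1*35 + 9, so a_2 = 1.
  35 = 3*9 + 8, so a_3 = 3.
  9 = 1*8 + 1, so a_4 = 1.
  8 = 8*1 + 0, so a_5 = 8.
The remainder reaches 0 after 6 divisions, so the expansion has 6 partial quotients, read off in order.

[1; 1, 1, 3, 1, 8]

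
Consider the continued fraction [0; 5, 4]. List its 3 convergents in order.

Using the convergent recurrence p_i = a_i*p_{i-1} + p_{i-2}, q_i = a_i*q_{i-1} + q_{i-2} with p_{-2}=0, p_{-1}=1, q_{-2}=1, q_{-1}=0:
  i=0: a_0=0, p_0 = 0*1 + 0 = 0, q_0 = 0*0 + 1 = 1.
  i=1: a_1=5, p_1 = 5*0 + 1 = 1, q_1 = 5*1 + 0 = 5.
  i=2: a_2=4, p_2 = 4*1 + 0 = 4, q_2 = 4*5 + 1 = 21.

0/1, 1/5, 4/21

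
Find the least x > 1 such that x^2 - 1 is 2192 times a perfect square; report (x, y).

First expand sqrt(2192) as a continued fraction. With x_i = (sqrt(2192) + m_i)/d_i and (m_0, d_0) = (0, 1): a_0 = floor(sqrt(2192)) = 46, since 46^2 = 2116 <= 2192 < 2209 = 47^2.
Iterate m_{i+1} = d_i*a_i - m_i, d_{i+1} = (2192 - m_{i+1}^2)/d_i, a_{i+1} = floor((a_0 + m_{i+1})/d_{i+1}):
  m_1 = 1*46 - 0 = 46, d_1 = (2192 - 46^2)/1 = 76/1 = 76, a_1 = floor((46 + 46)/76) = 1.
  m_2 = 76*1 - 46 = 30, d_2 = (2192 - 30^2)/76 = 1292/76 = 17, a_2 = floor((46 + 30)/17) = 4.
  m_3 = 17*4 - 30 = 38, d_3 = (2192 - 38^2)/17 = 748/17 = 44, a_3 = floor((46 + 38)/44) = 1.
  m_4 = 44*1 - 38 = 6, d_4 = (2192 - 6^2)/44 = 2156/44 = 49, a_4 = floor((46 + 6)/49) = 1.
  m_5 = 49*1 - 6 = 43, d_5 = (2192 - 43^2)/49 = 343/49 = 7, a_5 = floor((46 + 43)/7) = 12.
  m_6 = 7*12 - 43 = 41, d_6 = (2192 - 41^2)/7 = 511/7 = 73, a_6 = floor((46 + 41)/73) = 1.
  m_7 = 73*1 - 41 = 32, d_7 = (2192 - 32^2)/73 = 1168/73 = 16, a_7 = floor((46 + 32)/16) = 4.
  m_8 = 16*4 - 32 = 32, d_8 = (2192 - 32^2)/16 = 1168/16 = 73, a_8 = floor((46 + 32)/73) = 1.
  m_9 = 73*1 - 32 = 41, d_9 = (2192 - 41^2)/73 = 511/73 = 7, a_9 = floor((46 + 41)/7) = 12.
  m_10 = 7*12 - 41 = 43, d_10 = (2192 - 43^2)/7 = 343/7 = 49, a_10 = floor((46 + 43)/49) = 1.
  m_11 = 49*1 - 43 = 6, d_11 = (2192 - 6^2)/49 = 2156/49 = 44, a_11 = floor((46 + 6)/44) = 1.
  m_12 = 44*1 - 6 = 38, d_12 = (2192 - 38^2)/44 = 748/44 = 17, a_12 = floor((46 + 38)/17) = 4.
  m_13 = 17*4 - 38 = 30, d_13 = (2192 - 30^2)/17 = 1292/17 = 76, a_13 = floor((46 + 30)/76) = 1.
  m_14 = 76*1 - 30 = 46, d_14 = (2192 - 46^2)/76 = 76/76 = 1, a_14 = floor((46 + 46)/1) = 92.
  m_15 = 1*92 - 46 = 46, d_15 = (2192 - 46^2)/1 = 76/1 = 76: (m_15, d_15) = (m_1, d_1) = (46, 76), so from here the quotients repeat a_1, ..., a_14; the period length is 14.
So sqrt(2192) = [46; (1, 4, 1, 1, 12, 1, 4, 1, 12, 1, 1, 4, 1, 92)] with period length k = 14.
k is even, so the fundamental solution of x^2 - 2192y^2 = 1 is (p_{k-1}, q_{k-1}) = (p_13, q_13); compute convergents through index 13.
Convergents (p_i = a_i*p_{i-1} + p_{i-2}, q_i = a_i*q_{i-1} + q_{i-2} with p_{-2}=0, p_{-1}=1, q_{-2}=1, q_{-1}=0):
  i=0: a_0=46, p_0 = 46*1 + 0 = 46, q_0 = 46*0 + 1 = 1.
  i=1: a_1=1, p_1 = 1*46 + 1 = 47, q_1 = 1*1 + 0 = 1.
  i=2: a_2=4, p_2 = 4*47 + 46 = 234, q_2 = 4*1 + 1 = 5.
  i=3: a_3=1, p_3 = 1*234 + 47 = 281, q_3 = 1*5 + 1 = 6.
  i=4: a_4=1, p_4 = 1*281 + 234 = 515, q_4 = 1*6 + 5 = 11.
  i=5: a_5=12, p_5 = 12*515 + 281 = 6461, q_5 = 12*11 + 6 = 138.
  i=6: a_6=1, p_6 = 1*6461 + 515 = 6976, q_6 = 1*138 + 11 = 149.
  i=7: a_7=4, p_7 = 4*6976 + 6461 = 34365, q_7 = 4*149 + 138 = 734.
  i=8: a_8=1, p_8 = 1*34365 + 6976 = 41341, q_8 = 1*734 + 149 = 883.
  i=9: a_9=12, p_9 = 12*41341 + 34365 = 530457, q_9 = 12*883 + 734 = 11330.
  i=10: a_10=1, p_10 = 1*530457 + 41341 = 571798, q_10 = 1*11330 + 883 = 12213.
  i=11: a_11=1, p_11 = 1*571798 + 530457 = 1102255, q_11 = 1*12213 + 11330 = 23543.
  i=12: a_12=4, p_12 = 4*1102255 + 571798 = 4980818, q_12 = 4*23543 + 12213 = 106385.
  i=13: a_13=1, p_13 = 1*4980818 + 1102255 = 6083073, q_13 = 1*106385 + 23543 = 129928.
Check: 6083073^2 - 2192*129928^2 = 37003777123329 - 37003777123328 = 1, so (x, y) = (6083073, 129928) solves the equation, and by the theorem it is the least positive solution.

(x, y) = (6083073, 129928)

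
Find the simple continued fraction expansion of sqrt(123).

[11; (11, 22)]

Write x_i = (sqrt(123) + m_i)/d_i with (m_0, d_0) = (0, 1). a_0 = floor(sqrt(123)) = 11, since 11^2 = 121 <= 123 < 144 = 12^2.
Iterate m_{i+1} = d_i*a_i - m_i, d_{i+1} = (123 - m_{i+1}^2)/d_i, a_{i+1} = floor((a_0 + m_{i+1})/d_{i+1}):
  m_1 = 1*11 - 0 = 11, d_1 = (123 - 11^2)/1 = 2/1 = 2, a_1 = floor((11 + 11)/2) = 11.
  m_2 = 2*11 - 11 = 11, d_2 = (123 - 11^2)/2 = 2/2 = 1, a_2 = floor((11 + 11)/1) = 22.
  m_3 = 1*22 - 11 = 11, d_3 = (123 - 11^2)/1 = 2/1 = 2: (m_3, d_3) = (m_1, d_1) = (11, 2), so from here the quotients repeat a_1, a_2; the period length is 2.
Hence the expansion of sqrt(123) is a_0 = 11 followed by the repeating block 11, 22 (period 2).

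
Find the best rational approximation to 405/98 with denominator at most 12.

Expand x = 405/98 as a continued fraction with the Euclidean algorithm:
  405 = 4*98 + 13, so a_0 = 4.
  98 = 7*13 + 7, so a_1 = 7.
  13 = 1*7 + 6, so a_2 = 1.
  7 = 1*6 + 1, so a_3 = 1.
  6 = 6*1 + 0, so a_4 = 6.
so x = [4; 7, 1, 1, 6].
Convergents (p_i = a_i*p_{i-1} + p_{i-2}, q_i = a_i*q_{i-1} + q_{i-2} with p_{-2}=0, p_{-1}=1, q_{-2}=1, q_{-1}=0), until the denominator exceeds 12:
  i=0: a_0=4, p_0 = 4*1 + 0 = 4, q_0 = 4*0 + 1 = 1.
  i=1: a_1=7, p_1 = 7*4 + 1 = 29, q_1 = 7*1 + 0 = 7.
  i=2: a_2=1, p_2 = 1*29 + 4 = 33, q_2 = 1*7 + 1 = 8.
  i=3: a_3=1, p_3 = 1*33 + 29 = 62, q_3 = 1*8 + 7 = 15.
q_3 = 15 > 12, so the last convergent with denominator <= 12 is p_2/q_2 = 33/8.
The closest fraction with denominator <= 12 is either p_2/q_2 or the intermediate fraction (k*p_2 + p_1)/(k*q_2 + q_1) with the largest k >= 1 whose denominator stays <= 12; these approach x as k grows, and every other convergent or intermediate fraction in range is farther away.
Largest k: floor((12 - q_1)/q_2) = floor((12 - 7)/8) = 0.
Since k = 0, no intermediate fraction beyond p_2/q_2 has denominator <= 12, so the convergent 33/8 is the closest (its error is |405*8 - 33*98|/(98*8) = 6/784).

33/8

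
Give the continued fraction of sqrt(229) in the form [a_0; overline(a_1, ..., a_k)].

[15; overline(7, 1, 1, 7, 30)]

Write x_i = (sqrt(229) + m_i)/d_i with (m_0, d_0) = (0, 1). a_0 = floor(sqrt(229)) = 15, since 15^2 = 225 <= 229 < 256 = 16^2.
Iterate m_{i+1} = d_i*a_i - m_i, d_{i+1} = (229 - m_{i+1}^2)/d_i, a_{i+1} = floor((a_0 + m_{i+1})/d_{i+1}):
  m_1 = 1*15 - 0 = 15, d_1 = (229 - 15^2)/1 = 4/1 = 4, a_1 = floor((15 + 15)/4) = 7.
  m_2 = 4*7 - 15 = 13, d_2 = (229 - 13^2)/4 = 60/4 = 15, a_2 = floor((15 + 13)/15) = 1.
  m_3 = 15*1 - 13 = 2, d_3 = (229 - 2^2)/15 = 225/15 = 15, a_3 = floor((15 + 2)/15) = 1.
  m_4 = 15*1 - 2 = 13, d_4 = (229 - 13^2)/15 = 60/15 = 4, a_4 = floor((15 + 13)/4) = 7.
  m_5 = 4*7 - 13 = 15, d_5 = (229 - 15^2)/4 = 4/4 = 1, a_5 = floor((15 + 15)/1) = 30.
  m_6 = 1*30 - 15 = 15, d_6 = (229 - 15^2)/1 = 4/1 = 4: (m_6, d_6) = (m_1, d_1) = (15, 4), so from here the quotients repeat a_1, ..., a_5; the period length is 5.
Hence the expansion of sqrt(229) is a_0 = 15 followed by the repeating block 7, 1, 1, 7, 30 (period 5).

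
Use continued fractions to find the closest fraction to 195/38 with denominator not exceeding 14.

Expand x = 195/38 as a continued fraction with the Euclidean algorithm:
  195 = 5*38 + 5, so a_0 = 5.
  38 = 7*5 + 3, so a_1 = 7.
  5 = 1*3 + 2, so a_2 = 1.
  3 = 1*2 + 1, so a_3 = 1.
  2 = 2*1 + 0, so a_4 = 2.
so x = [5; 7, 1, 1, 2].
Convergents (p_i = a_i*p_{i-1} + p_{i-2}, q_i = a_i*q_{i-1} + q_{i-2} with p_{-2}=0, p_{-1}=1, q_{-2}=1, q_{-1}=0), until the denominator exceeds 14:
  i=0: a_0=5, p_0 = 5*1 + 0 = 5, q_0 = 5*0 + 1 = 1.
  i=1: a_1=7, p_1 = 7*5 + 1 = 36, q_1 = 7*1 + 0 = 7.
  i=2: a_2=1, p_2 = 1*36 + 5 = 41, q_2 = 1*7 + 1 = 8.
  i=3: a_3=1, p_3 = 1*41 + 36 = 77, q_3 = 1*8 + 7 = 15.
q_3 = 15 > 14, so the last convergent with denominator <= 14 is p_2/q_2 = 41/8.
The closest fraction with denominator <= 14 is either p_2/q_2 or the intermediate fraction (k*p_2 + p_1)/(k*q_2 + q_1) with the largest k >= 1 whose denominator stays <= 14; these approach x as k grows, and every other convergent or intermediate fraction in range is farther away.
Largest k: floor((14 - q_1)/q_2) = floor((14 - 7)/8) = 0.
Since k = 0, no intermediate fraction beyond p_2/q_2 has denominator <= 14, so the convergent 41/8 is the closest (its error is |195*8 - 41*38|/(38*8) = 2/304).

41/8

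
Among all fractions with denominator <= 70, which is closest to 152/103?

90/61

Expand x = 152/103 as a continued fraction with the Euclidean algorithm:
  152 = 1*103 + 49, so a_0 = 1.
  103 = 2*49 + 5, so a_1 = 2.
  49 = 9*5 + 4, so a_2 = 9.
  5 = 1*4 + 1, so a_3 = 1.
  4 = 4*1 + 0, so a_4 = 4.
so x = [1; 2, 9, 1, 4].
Convergents (p_i = a_i*p_{i-1} + p_{i-2}, q_i = a_i*q_{i-1} + q_{i-2} with p_{-2}=0, p_{-1}=1, q_{-2}=1, q_{-1}=0), until the denominator exceeds 70:
  i=0: a_0=1, p_0 = 1*1 + 0 = 1, q_0 = 1*0 + 1 = 1.
  i=1: a_1=2, p_1 = 2*1 + 1 = 3, q_1 = 2*1 + 0 = 2.
  i=2: a_2=9, p_2 = 9*3 + 1 = 28, q_2 = 9*2 + 1 = 19.
  i=3: a_3=1, p_3 = 1*28 + 3 = 31, q_3 = 1*19 + 2 = 21.
  i=4: a_4=4, p_4 = 4*31 + 28 = 152, q_4 = 4*21 + 19 = 103.
q_4 = 103 > 70, so the last convergent with denominator <= 70 is p_3/q_3 = 31/21.
The closest fraction with denominator <= 70 is either p_3/q_3 or the intermediate fraction (k*p_3 + p_2)/(k*q_3 + q_2) with the largest k >= 1 whose denominator stays <= 70; these approach x as k grows, and every other convergent or intermediate fraction in range is farther away.
Largest k: floor((70 - q_2)/q_3) = floor((70 - 19)/21) = 2.
That gives (2*31 + 28)/(2*21 + 19) = 90/61.
Compare the errors: |x - 31/21| = |152*21 - 31*103|/(103*21) = 1/2163, and |x - 90/61| = |152*61 - 90*103|/(103*61) = 2/6283.
Cross-multiplying, 2*2163 = 4326 < 6283 = 1*6283, so 2/6283 is smaller: the intermediate fraction 90/61 is closer to x than 31/21.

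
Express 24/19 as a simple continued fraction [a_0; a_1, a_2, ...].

[1; 3, 1, 4]

Run the Euclidean algorithm on 24 and 19; the successive quotients are the partial quotients a_0, a_1, ... (each step inverts the fractional part left over by the previous one):
  24 = 1*19 + 5, so a_0 = 1.
  19 = 3*5 + 4, so a_1 = 3.
  5 = 1*4 + 1, so a_2 = 1.
  4 = 4*1 + 0, so a_3 = 4.
The remainder reaches 0 after 4 divisions, so the expansion has 4 partial quotients, read off in order.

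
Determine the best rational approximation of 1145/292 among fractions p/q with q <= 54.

Expand x = 1145/292 as a continued fraction with the Euclidean algorithm:
  1145 = 3*292 + 269, so a_0 = 3.
  292 = 1*269 + 23, so a_1 = 1.
  269 = 11*23 + 16, so a_2 = 11.
  23 = 1*16 + 7, so a_3 = 1.
  16 = 2*7 + 2, so a_4 = 2.
  7 = 3*2 + 1, so a_5 = 3.
  2 = 2*1 + 0, so a_6 = 2.
so x = [3; 1, 11, 1, 2, 3, 2].
Convergents (p_i = a_i*p_{i-1} + p_{i-2}, q_i = a_i*q_{i-1} + q_{i-2} with p_{-2}=0, p_{-1}=1, q_{-2}=1, q_{-1}=0), until the denominator exceeds 54:
  i=0: a_0=3, p_0 = 3*1 + 0 = 3, q_0 = 3*0 + 1 = 1.
  i=1: a_1=1, p_1 = 1*3 + 1 = 4, q_1 = 1*1 + 0 = 1.
  i=2: a_2=11, p_2 = 11*4 + 3 = 47, q_2 = 11*1 + 1 = 12.
  i=3: a_3=1, p_3 = 1*47 + 4 = 51, q_3 = 1*12 + 1 = 13.
  i=4: a_4=2, p_4 = 2*51 + 47 = 149, q_4 = 2*13 + 12 = 38.
  i=5: a_5=3, p_5 = 3*149 + 51 = 498, q_5 = 3*38 + 13 = 127.
q_5 = 127 > 54, so the last convergent with denominator <= 54 is p_4/q_4 = 149/38.
The closest fraction with denominator <= 54 is either p_4/q_4 or the intermediate fraction (k*p_4 + p_3)/(k*q_4 + q_3) with the largest k >= 1 whose denominator stays <= 54; these approach x as k grows, and every other convergent or intermediate fraction in range is farther away.
Largest k: floor((54 - q_3)/q_4) = floor((54 - 13)/38) = 1.
That gives (1*149 + 51)/(1*38 + 13) = 200/51.
Compare the errors: |x - 149/38| = |1145*38 - 149*292|/(292*38) = 2/11096, and |x - 200/51| = |1145*51 - 200*292|/(292*51) = 5/14892.
Cross-multiplying, 2*14892 = 29784 < 55480 = 5*11096, so 2/11096 is smaller: the convergent 149/38 is closer to x than 200/51.

149/38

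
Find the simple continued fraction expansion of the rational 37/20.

Run the Euclidean algorithm on 37 and 20; the successive quotients are the partial quotients a_0, a_1, ... (each step inverts the fractional part left over by the previous one):
  37 = 1*20 + 17, so a_0 = 1.
  20 = 1*17 + 3, so a_1 = 1.
  17 = 5*3 + 2, so a_2 = 5.
  3 = 1*2 + 1, so a_3 = 1.
  2 = 2*1 + 0, so a_4 = 2.
The remainder reaches 0 after 5 divisions, so the expansion has 5 partial quotients, read off in order.

[1; 1, 5, 1, 2]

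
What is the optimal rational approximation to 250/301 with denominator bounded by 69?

49/59

Expand x = 250/301 as a continued fraction with the Euclidean algorithm:
  250 = 0*301 + 250, so a_0 = 0.
  301 = 1*250 + 51, so a_1 = 1.
  250 = 4*51 + 46, so a_2 = 4.
  51 = 1*46 + 5, so a_3 = 1.
  46 = 9*5 + 1, so a_4 = 9.
  5 = 5*1 + 0, so a_5 = 5.
so x = [0; 1, 4, 1, 9, 5].
Convergents (p_i = a_i*p_{i-1} + p_{i-2}, q_i = a_i*q_{i-1} + q_{i-2} with p_{-2}=0, p_{-1}=1, q_{-2}=1, q_{-1}=0), until the denominator exceeds 69:
  i=0: a_0=0, p_0 = 0*1 + 0 = 0, q_0 = 0*0 + 1 = 1.
  i=1: a_1=1, p_1 = 1*0 + 1 = 1, q_1 = 1*1 + 0 = 1.
  i=2: a_2=4, p_2 = 4*1 + 0 = 4, q_2 = 4*1 + 1 = 5.
  i=3: a_3=1, p_3 = 1*4 + 1 = 5, q_3 = 1*5 + 1 = 6.
  i=4: a_4=9, p_4 = 9*5 + 4 = 49, q_4 = 9*6 + 5 = 59.
  i=5: a_5=5, p_5 = 5*49 + 5 = 250, q_5 = 5*59 + 6 = 301.
q_5 = 301 > 69, so the last convergent with denominator <= 69 is p_4/q_4 = 49/59.
The closest fraction with denominator <= 69 is either p_4/q_4 or the intermediate fraction (k*p_4 + p_3)/(k*q_4 + q_3) with the largest k >= 1 whose denominator stays <= 69; these approach x as k grows, and every other convergent or intermediate fraction in range is farther away.
Largest k: floor((69 - q_3)/q_4) = floor((69 - 6)/59) = 1.
That gives (1*49 + 5)/(1*59 + 6) = 54/65.
Compare the errors: |x - 49/59| = |250*59 - 49*301|/(301*59) = 1/17759, and |x - 54/65| = |250*65 - 54*301|/(301*65) = 4/19565.
Cross-multiplying, 1*19565 = 19565 < 71036 = 4*17759, so 1/17759 is smaller: the convergent 49/59 is closer to x than 54/65.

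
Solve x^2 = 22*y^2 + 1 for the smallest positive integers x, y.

(x, y) = (197, 42)

First expand sqrt(22) as a continued fraction. With x_i = (sqrt(22) + m_i)/d_i and (m_0, d_0) = (0, 1): a_0 = floor(sqrt(22)) = 4, since 4^2 = 16 <= 22 < 25 = 5^2.
Iterate m_{i+1} = d_i*a_i - m_i, d_{i+1} = (22 - m_{i+1}^2)/d_i, a_{i+1} = floor((a_0 + m_{i+1})/d_{i+1}):
  m_1 = 1*4 - 0 = 4, d_1 = (22 - 4^2)/1 = 6/1 = 6, a_1 = floor((4 + 4)/6) = 1.
  m_2 = 6*1 - 4 = 2, d_2 = (22 - 2^2)/6 = 18/6 = 3, a_2 = floor((4 + 2)/3) = 2.
  m_3 = 3*2 - 2 = 4, d_3 = (22 - 4^2)/3 = 6/3 = 2, a_3 = floor((4 + 4)/2) = 4.
  m_4 = 2*4 - 4 = 4, d_4 = (22 - 4^2)/2 = 6/2 = 3, a_4 = floor((4 + 4)/3) = 2.
  m_5 = 3*2 - 4 = 2, d_5 = (22 - 2^2)/3 = 18/3 = 6, a_5 = floor((4 + 2)/6) = 1.
  m_6 = 6*1 - 2 = 4, d_6 = (22 - 4^2)/6 = 6/6 = 1, a_6 = floor((4 + 4)/1) = 8.
  m_7 = 1*8 - 4 = 4, d_7 = (22 - 4^2)/1 = 6/1 = 6: (m_7, d_7) = (m_1, d_1) = (4, 6), so from here the quotients repeat a_1, ..., a_6; the period length is 6.
So sqrt(22) = [4; (1, 2, 4, 2, 1, 8)] with period length k = 6.
k is even, so the fundamental solution of x^2 - 22y^2 = 1 is (p_{k-1}, q_{k-1}) = (p_5, q_5); compute convergents through index 5.
Convergents (p_i = a_i*p_{i-1} + p_{i-2}, q_i = a_i*q_{i-1} + q_{i-2} with p_{-2}=0, p_{-1}=1, q_{-2}=1, q_{-1}=0):
  i=0: a_0=4, p_0 = 4*1 + 0 = 4, q_0 = 4*0 + 1 = 1.
  i=1: a_1=1, p_1 = 1*4 + 1 = 5, q_1 = 1*1 + 0 = 1.
  i=2: a_2=2, p_2 = 2*5 + 4 = 14, q_2 = 2*1 + 1 = 3.
  i=3: a_3=4, p_3 = 4*14 + 5 = 61, q_3 = 4*3 + 1 = 13.
  i=4: a_4=2, p_4 = 2*61 + 14 = 136, q_4 = 2*13 + 3 = 29.
  i=5: a_5=1, p_5 = 1*136 + 61 = 197, q_5 = 1*29 + 13 = 42.
Check: 197^2 - 22*42^2 = 38809 - 38808 = 1, so (x, y) = (197, 42) solves the equation, and by the theorem it is the least positive solution.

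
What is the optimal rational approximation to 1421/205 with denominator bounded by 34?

Expand x = 1421/205 as a continued fraction with the Euclidean algorithm:
  1421 = 6*205 + 191, so a_0 = 6.
  205 = 1*191 + 14, so a_1 = 1.
  191 = 13*14 + 9, so a_2 = 13.
  14 = 1*9 + 5, so a_3 = 1.
  9 = 1*5 + 4, so a_4 = 1.
  5 = 1*4 + 1, so a_5 = 1.
  4 = 4*1 + 0, so a_6 = 4.
so x = [6; 1, 13, 1, 1, 1, 4].
Convergents (p_i = a_i*p_{i-1} + p_{i-2}, q_i = a_i*q_{i-1} + q_{i-2} with p_{-2}=0, p_{-1}=1, q_{-2}=1, q_{-1}=0), until the denominator exceeds 34:
  i=0: a_0=6, p_0 = 6*1 + 0 = 6, q_0 = 6*0 + 1 = 1.
  i=1: a_1=1, p_1 = 1*6 + 1 = 7, q_1 = 1*1 + 0 = 1.
  i=2: a_2=13, p_2 = 13*7 + 6 = 97, q_2 = 13*1 + 1 = 14.
  i=3: a_3=1, p_3 = 1*97 + 7 = 104, q_3 = 1*14 + 1 = 15.
  i=4: a_4=1, p_4 = 1*104 + 97 = 201, q_4 = 1*15 + 14 = 29.
  i=5: a_5=1, p_5 = 1*201 + 104 = 305, q_5 = 1*29 + 15 = 44.
q_5 = 44 > 34, so the last convergent with denominator <= 34 is p_4/q_4 = 201/29.
The closest fraction with denominator <= 34 is either p_4/q_4 or the intermediate fraction (k*p_4 + p_3)/(k*q_4 + q_3) with the largest k >= 1 whose denominator stays <= 34; these approach x as k grows, and every other convergent or intermediate fraction in range is farther away.
Largest k: floor((34 - q_3)/q_4) = floor((34 - 15)/29) = 0.
Since k = 0, no intermediate fraction beyond p_4/q_4 has denominator <= 34, so the convergent 201/29 is the closest (its error is |1421*29 - 201*205|/(205*29) = 4/5945).

201/29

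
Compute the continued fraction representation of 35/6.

Run the Euclidean algorithm on 35 and 6; the successive quotients are the partial quotients a_0, a_1, ... (each step inverts the fractional part left over by the previous one):
  35 = 5*6 + 5, so a_0 = 5.
  6 = 1*5 + 1, so a_1 = 1.
  5 = 5*1 + 0, so a_2 = 5.
The remainder reaches 0 after 3 divisions, so the expansion has 3 partial quotients, read off in order.

[5; 1, 5]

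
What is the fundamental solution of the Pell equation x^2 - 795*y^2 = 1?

First expand sqrt(795) as a continued fraction. With x_i = (sqrt(795) + m_i)/d_i and (m_0, d_0) = (0, 1): a_0 = floor(sqrt(795)) = 28, since 28^2 = 784 <= 795 < 841 = 29^2.
Iterate m_{i+1} = d_i*a_i - m_i, d_{i+1} = (795 - m_{i+1}^2)/d_i, a_{i+1} = floor((a_0 + m_{i+1})/d_{i+1}):
  m_1 = 1*28 - 0 = 28, d_1 = (795 - 28^2)/1 = 11/1 = 11, a_1 = floor((28 + 28)/11) = 5.
  m_2 = 11*5 - 28 = 27, d_2 = (795 - 27^2)/11 = 66/11 = 6, a_2 = floor((28 + 27)/6) = 9.
  m_3 = 6*9 - 27 = 27, d_3 = (795 - 27^2)/6 = 66/6 = 11, a_3 = floor((28 + 27)/11) = 5.
  m_4 = 11*5 - 27 = 28, d_4 = (795 - 28^2)/11 = 11/11 = 1, a_4 = floor((28 + 28)/1) = 56.
  m_5 = 1*56 - 28 = 28, d_5 = (795 - 28^2)/1 = 11/1 = 11: (m_5, d_5) = (m_1, d_1) = (28, 11), so from here the quotients repeat a_1, ..., a_4; the period length is 4.
So sqrt(795) = [28; (5, 9, 5, 56)] with period length k = 4.
k is even, so the fundamental solution of x^2 - 795y^2 = 1 is (p_{k-1}, q_{k-1}) = (p_3, q_3); compute convergents through index 3.
Convergents (p_i = a_i*p_{i-1} + p_{i-2}, q_i = a_i*q_{i-1} + q_{i-2} with p_{-2}=0, p_{-1}=1, q_{-2}=1, q_{-1}=0):
  i=0: a_0=28, p_0 = 28*1 + 0 = 28, q_0 = 28*0 + 1 = 1.
  i=1: a_1=5, p_1 = 5*28 + 1 = 141, q_1 = 5*1 + 0 = 5.
  i=2: a_2=9, p_2 = 9*141 + 28 = 1297, q_2 = 9*5 + 1 = 46.
  i=3: a_3=5, p_3 = 5*1297 + 141 = 6626, q_3 = 5*46 + 5 = 235.
Check: 6626^2 - 795*235^2 = 43903876 - 43903875 = 1, so (x, y) = (6626, 235) solves the equation, and by the theorem it is the least positive solution.

(x, y) = (6626, 235)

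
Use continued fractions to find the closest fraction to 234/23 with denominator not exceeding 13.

61/6

Expand x = 234/23 as a continued fraction with the Euclidean algorithm:
  234 = 10*23 + 4, so a_0 = 10.
  23 = 5*4 + 3, so a_1 = 5.
  4 = 1*3 + 1, so a_2 = 1.
  3 = 3*1 + 0, so a_3 = 3.
so x = [10; 5, 1, 3].
Convergents (p_i = a_i*p_{i-1} + p_{i-2}, q_i = a_i*q_{i-1} + q_{i-2} with p_{-2}=0, p_{-1}=1, q_{-2}=1, q_{-1}=0), until the denominator exceeds 13:
  i=0: a_0=10, p_0 = 10*1 + 0 = 10, q_0 = 10*0 + 1 = 1.
  i=1: a_1=5, p_1 = 5*10 + 1 = 51, q_1 = 5*1 + 0 = 5.
  i=2: a_2=1, p_2 = 1*51 + 10 = 61, q_2 = 1*5 + 1 = 6.
  i=3: a_3=3, p_3 = 3*61 + 51 = 234, q_3 = 3*6 + 5 = 23.
q_3 = 23 > 13, so the last convergent with denominator <= 13 is p_2/q_2 = 61/6.
The closest fraction with denominator <= 13 is either p_2/q_2 or the intermediate fraction (k*p_2 + p_1)/(k*q_2 + q_1) with the largest k >= 1 whose denominator stays <= 13; these approach x as k grows, and every other convergent or intermediate fraction in range is farther away.
Largest k: floor((13 - q_1)/q_2) = floor((13 - 5)/6) = 1.
That gives (1*61 + 51)/(1*6 + 5) = 112/11.
Compare the errors: |x - 61/6| = |234*6 - 61*23|/(23*6) = 1/138, and |x - 112/11| = |234*11 - 112*23|/(23*11) = 2/253.
Cross-multiplying, 1*253 = 253 < 276 = 2*138, so 1/138 is smaller: the convergent 61/6 is closer to x than 112/11.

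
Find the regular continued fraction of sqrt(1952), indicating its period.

[44; (5, 1, 1, 21, 1, 1, 5, 88)]

Write x_i = (sqrt(1952) + m_i)/d_i with (m_0, d_0) = (0, 1). a_0 = floor(sqrt(1952)) = 44, since 44^2 = 1936 <= 1952 < 2025 = 45^2.
Iterate m_{i+1} = d_i*a_i - m_i, d_{i+1} = (1952 - m_{i+1}^2)/d_i, a_{i+1} = floor((a_0 + m_{i+1})/d_{i+1}):
  m_1 = 1*44 - 0 = 44, d_1 = (1952 - 44^2)/1 = 16/1 = 16, a_1 = floor((44 + 44)/16) = 5.
  m_2 = 16*5 - 44 = 36, d_2 = (1952 - 36^2)/16 = 656/16 = 41, a_2 = floor((44 + 36)/41) = 1.
  m_3 = 41*1 - 36 = 5, d_3 = (1952 - 5^2)/41 = 1927/41 = 47, a_3 = floor((44 + 5)/47) = 1.
  m_4 = 47*1 - 5 = 42, d_4 = (1952 - 42^2)/47 = 188/47 = 4, a_4 = floor((44 + 42)/4) = 21.
  m_5 = 4*21 - 42 = 42, d_5 = (1952 - 42^2)/4 = 188/4 = 47, a_5 = floor((44 + 42)/47) = 1.
  m_6 = 47*1 - 42 = 5, d_6 = (1952 - 5^2)/47 = 1927/47 = 41, a_6 = floor((44 + 5)/41) = 1.
  m_7 = 41*1 - 5 = 36, d_7 = (1952 - 36^2)/41 = 656/41 = 16, a_7 = floor((44 + 36)/16) = 5.
  m_8 = 16*5 - 36 = 44, d_8 = (1952 - 44^2)/16 = 16/16 = 1, a_8 = floor((44 + 44)/1) = 88.
  m_9 = 1*88 - 44 = 44, d_9 = (1952 - 44^2)/1 = 16/1 = 16: (m_9, d_9) = (m_1, d_1) = (44, 16), so from here the quotients repeat a_1, ..., a_8; the period length is 8.
Hence the expansion of sqrt(1952) is a_0 = 44 followed by the repeating block 5, 1, 1, 21, 1, 1, 5, 88 (period 8).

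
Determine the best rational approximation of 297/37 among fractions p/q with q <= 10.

Expand x = 297/37 as a continued fraction with the Euclidean algorithm:
  297 = 8*37 + 1, so a_0 = 8.
  37 = 37*1 + 0, so a_1 = 37.
so x = [8; 37].
Convergents (p_i = a_i*p_{i-1} + p_{i-2}, q_i = a_i*q_{i-1} + q_{i-2} with p_{-2}=0, p_{-1}=1, q_{-2}=1, q_{-1}=0), until the denominator exceeds 10:
  i=0: a_0=8, p_0 = 8*1 + 0 = 8, q_0 = 8*0 + 1 = 1.
  i=1: a_1=37, p_1 = 37*8 + 1 = 297, q_1 = 37*1 + 0 = 37.
q_1 = 37 > 10, so the last convergent with denominator <= 10 is p_0/q_0 = 8/1.
The closest fraction with denominator <= 10 is either p_0/q_0 or the intermediate fraction (k*p_0 + p_{-1})/(k*q_0 + q_{-1}) with the largest k >= 1 whose denominator stays <= 10; these approach x as k grows, and every other convergent or intermediate fraction in range is farther away.
Largest k: floor((10 - q_{-1})/q_0) = floor((10 - 0)/1) = 10 (using the seeds p_{-1} = 1, q_{-1} = 0).
That gives (10*8 + 1)/(10*1 + 0) = 81/10.
Compare the errors: |x - 8/1| = |297*1 - 8*37|/(37*1) = 1/37, and |x - 81/10| = |297*10 - 81*37|/(37*10) = 27/370.
Cross-multiplying, 1*370 = 370 < 999 = 27*37, so 1/37 is smaller: the convergent 8/1 is closer to x than 81/10.

8/1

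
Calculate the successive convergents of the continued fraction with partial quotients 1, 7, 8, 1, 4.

Using the convergent recurrence p_i = a_i*p_{i-1} + p_{i-2}, q_i = a_i*q_{i-1} + q_{i-2} with p_{-2}=0, p_{-1}=1, q_{-2}=1, q_{-1}=0:
  i=0: a_0=1, p_0 = 1*1 + 0 = 1, q_0 = 1*0 + 1 = 1.
  i=1: a_1=7, p_1 = 7*1 + 1 = 8, q_1 = 7*1 + 0 = 7.
  i=2: a_2=8, p_2 = 8*8 + 1 = 65, q_2 = 8*7 + 1 = 57.
  i=3: a_3=1, p_3 = 1*65 + 8 = 73, q_3 = 1*57 + 7 = 64.
  i=4: a_4=4, p_4 = 4*73 + 65 = 357, q_4 = 4*64 + 57 = 313.

1/1, 8/7, 65/57, 73/64, 357/313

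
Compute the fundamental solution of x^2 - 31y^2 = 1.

First expand sqrt(31) as a continued fraction. With x_i = (sqrt(31) + m_i)/d_i and (m_0, d_0) = (0, 1): a_0 = floor(sqrt(31)) = 5, since 5^2 = 25 <= 31 < 36 = 6^2.
Iterate m_{i+1} = d_i*a_i - m_i, d_{i+1} = (31 - m_{i+1}^2)/d_i, a_{i+1} = floor((a_0 + m_{i+1})/d_{i+1}):
  m_1 = 1*5 - 0 = 5, d_1 = (31 - 5^2)/1 = 6/1 = 6, a_1 = floor((5 + 5)/6) = 1.
  m_2 = 6*1 - 5 = 1, d_2 = (31 - 1^2)/6 = 30/6 = 5, a_2 = floor((5 + 1)/5) = 1.
  m_3 = 5*1 - 1 = 4, d_3 = (31 - 4^2)/5 = 15/5 = 3, a_3 = floor((5 + 4)/3) = 3.
  m_4 = 3*3 - 4 = 5, d_4 = (31 - 5^2)/3 = 6/3 = 2, a_4 = floor((5 + 5)/2) = 5.
  m_5 = 2*5 - 5 = 5, d_5 = (31 - 5^2)/2 = 6/2 = 3, a_5 = floor((5 + 5)/3) = 3.
  m_6 = 3*3 - 5 = 4, d_6 = (31 - 4^2)/3 = 15/3 = 5, a_6 = floor((5 + 4)/5) = 1.
  m_7 = 5*1 - 4 = 1, d_7 = (31 - 1^2)/5 = 30/5 = 6, a_7 = floor((5 + 1)/6) = 1.
  m_8 = 6*1 - 1 = 5, d_8 = (31 - 5^2)/6 = 6/6 = 1, a_8 = floor((5 + 5)/1) = 10.
  m_9 = 1*10 - 5 = 5, d_9 = (31 - 5^2)/1 = 6/1 = 6: (m_9, d_9) = (m_1, d_1) = (5, 6), so from here the quotients repeat a_1, ..., a_8; the period length is 8.
So sqrt(31) = [5; (1, 1, 3, 5, 3, 1, 1, 10)] with period length k = 8.
k is even, so the fundamental solution of x^2 - 31y^2 = 1 is (p_{k-1}, q_{k-1}) = (p_7, q_7); compute convergents through index 7.
Convergents (p_i = a_i*p_{i-1} + p_{i-2}, q_i = a_i*q_{i-1} + q_{i-2} with p_{-2}=0, p_{-1}=1, q_{-2}=1, q_{-1}=0):
  i=0: a_0=5, p_0 = 5*1 + 0 = 5, q_0 = 5*0 + 1 = 1.
  i=1: a_1=1, p_1 = 1*5 + 1 = 6, q_1 = 1*1 + 0 = 1.
  i=2: a_2=1, p_2 = 1*6 + 5 = 11, q_2 = 1*1 + 1 = 2.
  i=3: a_3=3, p_3 = 3*11 + 6 = 39, q_3 = 3*2 + 1 = 7.
  i=4: a_4=5, p_4 = 5*39 + 11 = 206, q_4 = 5*7 + 2 = 37.
  i=5: a_5=3, p_5 = 3*206 + 39 = 657, q_5 = 3*37 + 7 = 118.
  i=6: a_6=1, p_6 = 1*657 + 206 = 863, q_6 = 1*118 + 37 = 155.
  i=7: a_7=1, p_7 = 1*863 + 657 = 1520, q_7 = 1*155 + 118 = 273.
Check: 1520^2 - 31*273^2 = 2310400 - 2310399 = 1, so (x, y) = (1520, 273) solves the equation, and by the theorem it is the least positive solution.

(x, y) = (1520, 273)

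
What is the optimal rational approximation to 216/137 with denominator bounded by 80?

Expand x = 216/137 as a continued fraction with the Euclidean algorithm:
  216 = 1*137 + 79, so a_0 = 1.
  137 = 1*79 + 58, so a_1 = 1.
  79 = 1*58 + 21, so a_2 = 1.
  58 = 2*21 + 16, so a_3 = 2.
  21 = 1*16 + 5, so a_4 = 1.
  16 = 3*5 + 1, so a_5 = 3.
  5 = 5*1 + 0, so a_6 = 5.
so x = [1; 1, 1, 2, 1, 3, 5].
Convergents (p_i = a_i*p_{i-1} + p_{i-2}, q_i = a_i*q_{i-1} + q_{i-2} with p_{-2}=0, p_{-1}=1, q_{-2}=1, q_{-1}=0), until the denominator exceeds 80:
  i=0: a_0=1, p_0 = 1*1 + 0 = 1, q_0 = 1*0 + 1 = 1.
  i=1: a_1=1, p_1 = 1*1 + 1 = 2, q_1 = 1*1 + 0 = 1.
  i=2: a_2=1, p_2 = 1*2 + 1 = 3, q_2 = 1*1 + 1 = 2.
  i=3: a_3=2, p_3 = 2*3 + 2 = 8, q_3 = 2*2 + 1 = 5.
  i=4: a_4=1, p_4 = 1*8 + 3 = 11, q_4 = 1*5 + 2 = 7.
  i=5: a_5=3, p_5 = 3*11 + 8 = 41, q_5 = 3*7 + 5 = 26.
  i=6: a_6=5, p_6 = 5*41 + 11 = 216, q_6 = 5*26 + 7 = 137.
q_6 = 137 > 80, so the last convergent with denominator <= 80 is p_5/q_5 = 41/26.
The closest fraction with denominator <= 80 is either p_5/q_5 or the intermediate fraction (k*p_5 + p_4)/(k*q_5 + q_4) with the largest k >= 1 whose denominator stays <= 80; these approach x as k grows, and every other convergent or intermediate fraction in range is farther away.
Largest k: floor((80 - q_4)/q_5) = floor((80 - 7)/26) = 2.
That gives (2*41 + 11)/(2*26 + 7) = 93/59.
Compare the errors: |x - 41/26| = |216*26 - 41*137|/(137*26) = 1/3562, and |x - 93/59| = |216*59 - 93*137|/(137*59) = 3/8083.
Cross-multiplying, 1*8083 = 8083 < 10686 = 3*3562, so 1/3562 is smaller: the convergent 41/26 is closer to x than 93/59.

41/26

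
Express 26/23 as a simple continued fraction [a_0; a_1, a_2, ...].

Run the Euclidean algorithm on 26 and 23; the successive quotients are the partial quotients a_0, a_1, ... (each step inverts the fractional part left over by the previous one):
  26 = 1*23 + 3, so a_0 = 1.
  23 = 7*3 + 2, so a_1 = 7.
  3 = 1*2 + 1, so a_2 = 1.
  2 = 2*1 + 0, so a_3 = 2.
The remainder reaches 0 after 4 divisions, so the expansion has 4 partial quotients, read off in order.

[1; 7, 1, 2]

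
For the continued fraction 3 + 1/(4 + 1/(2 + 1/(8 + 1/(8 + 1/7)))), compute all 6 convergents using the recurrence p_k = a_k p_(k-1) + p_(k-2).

3/1, 13/4, 29/9, 245/76, 1989/617, 14168/4395

Using the convergent recurrence p_i = a_i*p_{i-1} + p_{i-2}, q_i = a_i*q_{i-1} + q_{i-2} with p_{-2}=0, p_{-1}=1, q_{-2}=1, q_{-1}=0:
  i=0: a_0=3, p_0 = 3*1 + 0 = 3, q_0 = 3*0 + 1 = 1.
  i=1: a_1=4, p_1 = 4*3 + 1 = 13, q_1 = 4*1 + 0 = 4.
  i=2: a_2=2, p_2 = 2*13 + 3 = 29, q_2 = 2*4 + 1 = 9.
  i=3: a_3=8, p_3 = 8*29 + 13 = 245, q_3 = 8*9 + 4 = 76.
  i=4: a_4=8, p_4 = 8*245 + 29 = 1989, q_4 = 8*76 + 9 = 617.
  i=5: a_5=7, p_5 = 7*1989 + 245 = 14168, q_5 = 7*617 + 76 = 4395.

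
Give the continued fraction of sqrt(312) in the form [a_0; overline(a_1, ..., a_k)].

[17; overline(1, 1, 1, 34)]

Write x_i = (sqrt(312) + m_i)/d_i with (m_0, d_0) = (0, 1). a_0 = floor(sqrt(312)) = 17, since 17^2 = 289 <= 312 < 324 = 18^2.
Iterate m_{i+1} = d_i*a_i - m_i, d_{i+1} = (312 - m_{i+1}^2)/d_i, a_{i+1} = floor((a_0 + m_{i+1})/d_{i+1}):
  m_1 = 1*17 - 0 = 17, d_1 = (312 - 17^2)/1 = 23/1 = 23, a_1 = floor((17 + 17)/23) = 1.
  m_2 = 23*1 - 17 = 6, d_2 = (312 - 6^2)/23 = 276/23 = 12, a_2 = floor((17 + 6)/12) = 1.
  m_3 = 12*1 - 6 = 6, d_3 = (312 - 6^2)/12 = 276/12 = 23, a_3 = floor((17 + 6)/23) = 1.
  m_4 = 23*1 - 6 = 17, d_4 = (312 - 17^2)/23 = 23/23 = 1, a_4 = floor((17 + 17)/1) = 34.
  m_5 = 1*34 - 17 = 17, d_5 = (312 - 17^2)/1 = 23/1 = 23: (m_5, d_5) = (m_1, d_1) = (17, 23), so from here the quotients repeat a_1, ..., a_4; the period length is 4.
Hence the expansion of sqrt(312) is a_0 = 17 followed by the repeating block 1, 1, 1, 34 (period 4).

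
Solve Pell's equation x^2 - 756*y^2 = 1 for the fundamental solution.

(x, y) = (55, 2)

First expand sqrt(756) as a continued fraction. With x_i = (sqrt(756) + m_i)/d_i and (m_0, d_0) = (0, 1): a_0 = floor(sqrt(756)) = 27, since 27^2 = 729 <= 756 < 784 = 28^2.
Iterate m_{i+1} = d_i*a_i - m_i, d_{i+1} = (756 - m_{i+1}^2)/d_i, a_{i+1} = floor((a_0 + m_{i+1})/d_{i+1}):
  m_1 = 1*27 - 0 = 27, d_1 = (756 - 27^2)/1 = 27/1 = 27, a_1 = floor((27 + 27)/27) = 2.
  m_2 = 27*2 - 27 = 27, d_2 = (756 - 27^2)/27 = 27/27 = 1, a_2 = floor((27 + 27)/1) = 54.
  m_3 = 1*54 - 27 = 27, d_3 = (756 - 27^2)/1 = 27/1 = 27: (m_3, d_3) = (m_1, d_1) = (27, 27), so from here the quotients repeat a_1, a_2; the period length is 2.
So sqrt(756) = [27; (2, 54)] with period length k = 2.
k is even, so the fundamental solution of x^2 - 756y^2 = 1 is (p_{k-1}, q_{k-1}) = (p_1, q_1); compute convergents through index 1.
Convergents (p_i = a_i*p_{i-1} + p_{i-2}, q_i = a_i*q_{i-1} + q_{i-2} with p_{-2}=0, p_{-1}=1, q_{-2}=1, q_{-1}=0):
  i=0: a_0=27, p_0 = 27*1 + 0 = 27, q_0 = 27*0 + 1 = 1.
  i=1: a_1=2, p_1 = 2*27 + 1 = 55, q_1 = 2*1 + 0 = 2.
Check: 55^2 - 756*2^2 = 3025 - 3024 = 1, so (x, y) = (55, 2) solves the equation, and by the theorem it is the least positive solution.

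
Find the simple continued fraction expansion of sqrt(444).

Write x_i = (sqrt(444) + m_i)/d_i with (m_0, d_0) = (0, 1). a_0 = floor(sqrt(444)) = 21, since 21^2 = 441 <= 444 < 484 = 22^2.
Iterate m_{i+1} = d_i*a_i - m_i, d_{i+1} = (444 - m_{i+1}^2)/d_i, a_{i+1} = floor((a_0 + m_{i+1})/d_{i+1}):
  m_1 = 1*21 - 0 = 21, d_1 = (444 - 21^2)/1 = 3/1 = 3, a_1 = floor((21 + 21)/3) = 14.
  m_2 = 3*14 - 21 = 21, d_2 = (444 - 21^2)/3 = 3/3 = 1, a_2 = floor((21 + 21)/1) = 42.
  m_3 = 1*42 - 21 = 21, d_3 = (444 - 21^2)/1 = 3/1 = 3: (m_3, d_3) = (m_1, d_1) = (21, 3), so from here the quotients repeat a_1, a_2; the period length is 2.
Hence the expansion of sqrt(444) is a_0 = 21 followed by the repeating block 14, 42 (period 2).

[21; (14, 42)]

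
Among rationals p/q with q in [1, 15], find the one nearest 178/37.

53/11

Expand x = 178/37 as a continued fraction with the Euclidean algorithm:
  178 = 4*37 + 30, so a_0 = 4.
  37 = 1*30 + 7, so a_1 = 1.
  30 = 4*7 + 2, so a_2 = 4.
  7 = 3*2 + 1, so a_3 = 3.
  2 = 2*1 + 0, so a_4 = 2.
so x = [4; 1, 4, 3, 2].
Convergents (p_i = a_i*p_{i-1} + p_{i-2}, q_i = a_i*q_{i-1} + q_{i-2} with p_{-2}=0, p_{-1}=1, q_{-2}=1, q_{-1}=0), until the denominator exceeds 15:
  i=0: a_0=4, p_0 = 4*1 + 0 = 4, q_0 = 4*0 + 1 = 1.
  i=1: a_1=1, p_1 = 1*4 + 1 = 5, q_1 = 1*1 + 0 = 1.
  i=2: a_2=4, p_2 = 4*5 + 4 = 24, q_2 = 4*1 + 1 = 5.
  i=3: a_3=3, p_3 = 3*24 + 5 = 77, q_3 = 3*5 + 1 = 16.
q_3 = 16 > 15, so the last convergent with denominator <= 15 is p_2/q_2 = 24/5.
The closest fraction with denominator <= 15 is either p_2/q_2 or the intermediate fraction (k*p_2 + p_1)/(k*q_2 + q_1) with the largest k >= 1 whose denominator stays <= 15; these approach x as k grows, and every other convergent or intermediate fraction in range is farther away.
Largest k: floor((15 - q_1)/q_2) = floor((15 - 1)/5) = 2.
That gives (2*24 + 5)/(2*5 + 1) = 53/11.
Compare the errors: |x - 24/5| = |178*5 - 24*37|/(37*5) = 2/185, and |x - 53/11| = |178*11 - 53*37|/(37*11) = 3/407.
Cross-multiplying, 3*185 = 555 < 814 = 2*407, so 3/407 is smaller: the intermediate fraction 53/11 is closer to x than 24/5.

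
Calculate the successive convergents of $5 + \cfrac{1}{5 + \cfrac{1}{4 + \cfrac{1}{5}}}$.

5/1, 26/5, 109/21, 571/110

Using the convergent recurrence p_i = a_i*p_{i-1} + p_{i-2}, q_i = a_i*q_{i-1} + q_{i-2} with p_{-2}=0, p_{-1}=1, q_{-2}=1, q_{-1}=0:
  i=0: a_0=5, p_0 = 5*1 + 0 = 5, q_0 = 5*0 + 1 = 1.
  i=1: a_1=5, p_1 = 5*5 + 1 = 26, q_1 = 5*1 + 0 = 5.
  i=2: a_2=4, p_2 = 4*26 + 5 = 109, q_2 = 4*5 + 1 = 21.
  i=3: a_3=5, p_3 = 5*109 + 26 = 571, q_3 = 5*21 + 5 = 110.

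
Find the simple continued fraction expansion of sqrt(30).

[5; (2, 10)]

Write x_i = (sqrt(30) + m_i)/d_i with (m_0, d_0) = (0, 1). a_0 = floor(sqrt(30)) = 5, since 5^2 = 25 <= 30 < 36 = 6^2.
Iterate m_{i+1} = d_i*a_i - m_i, d_{i+1} = (30 - m_{i+1}^2)/d_i, a_{i+1} = floor((a_0 + m_{i+1})/d_{i+1}):
  m_1 = 1*5 - 0 = 5, d_1 = (30 - 5^2)/1 = 5/1 = 5, a_1 = floor((5 + 5)/5) = 2.
  m_2 = 5*2 - 5 = 5, d_2 = (30 - 5^2)/5 = 5/5 = 1, a_2 = floor((5 + 5)/1) = 10.
  m_3 = 1*10 - 5 = 5, d_3 = (30 - 5^2)/1 = 5/1 = 5: (m_3, d_3) = (m_1, d_1) = (5, 5), so from here the quotients repeat a_1, a_2; the period length is 2.
Hence the expansion of sqrt(30) is a_0 = 5 followed by the repeating block 2, 10 (period 2).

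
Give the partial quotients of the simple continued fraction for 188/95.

[1; 1, 46, 2]

Run the Euclidean algorithm on 188 and 95; the successive quotients are the partial quotients a_0, a_1, ... (each step inverts the fractional part left over by the previous one):
  188 = 1*95 + 93, so a_0 = 1.
  95 = 1*93 + 2, so a_1 = 1.
  93 = 46*2 + 1, so a_2 = 46.
  2 = 2*1 + 0, so a_3 = 2.
The remainder reaches 0 after 4 divisions, so the expansion has 4 partial quotients, read off in order.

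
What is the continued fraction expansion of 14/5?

[2; 1, 4]

Run the Euclidean algorithm on 14 and 5; the successive quotients are the partial quotients a_0, a_1, ... (each step inverts the fractional part left over by the previous one):
  14 = 2*5 + 4, so a_0 = 2.
  5 = 1*4 + 1, so a_1 = 1.
  4 = 4*1 + 0, so a_2 = 4.
The remainder reaches 0 after 3 divisions, so the expansion has 3 partial quotients, read off in order.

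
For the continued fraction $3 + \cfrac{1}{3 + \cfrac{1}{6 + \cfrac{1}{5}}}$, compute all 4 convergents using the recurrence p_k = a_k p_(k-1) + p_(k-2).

Using the convergent recurrence p_i = a_i*p_{i-1} + p_{i-2}, q_i = a_i*q_{i-1} + q_{i-2} with p_{-2}=0, p_{-1}=1, q_{-2}=1, q_{-1}=0:
  i=0: a_0=3, p_0 = 3*1 + 0 = 3, q_0 = 3*0 + 1 = 1.
  i=1: a_1=3, p_1 = 3*3 + 1 = 10, q_1 = 3*1 + 0 = 3.
  i=2: a_2=6, p_2 = 6*10 + 3 = 63, q_2 = 6*3 + 1 = 19.
  i=3: a_3=5, p_3 = 5*63 + 10 = 325, q_3 = 5*19 + 3 = 98.

3/1, 10/3, 63/19, 325/98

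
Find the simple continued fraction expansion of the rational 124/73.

[1; 1, 2, 3, 7]

Run the Euclidean algorithm on 124 and 73; the successive quotients are the partial quotients a_0, a_1, ... (each step inverts the fractional part left over by the previous one):
  124 = 1*73 + 51, so a_0 = 1.
  73 = 1*51 + 22, so a_1 = 1.
  51 = 2*22 + 7, so a_2 = 2.
  22 = 3*7 + 1, so a_3 = 3.
  7 = 7*1 + 0, so a_4 = 7.
The remainder reaches 0 after 5 divisions, so the expansion has 5 partial quotients, read off in order.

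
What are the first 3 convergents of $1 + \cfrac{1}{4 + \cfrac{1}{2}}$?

1/1, 5/4, 11/9

Using the convergent recurrence p_i = a_i*p_{i-1} + p_{i-2}, q_i = a_i*q_{i-1} + q_{i-2} with p_{-2}=0, p_{-1}=1, q_{-2}=1, q_{-1}=0:
  i=0: a_0=1, p_0 = 1*1 + 0 = 1, q_0 = 1*0 + 1 = 1.
  i=1: a_1=4, p_1 = 4*1 + 1 = 5, q_1 = 4*1 + 0 = 4.
  i=2: a_2=2, p_2 = 2*5 + 1 = 11, q_2 = 2*4 + 1 = 9.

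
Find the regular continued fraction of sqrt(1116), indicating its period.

Write x_i = (sqrt(1116) + m_i)/d_i with (m_0, d_0) = (0, 1). a_0 = floor(sqrt(1116)) = 33, since 33^2 = 1089 <= 1116 < 1156 = 34^2.
Iterate m_{i+1} = d_i*a_i - m_i, d_{i+1} = (1116 - m_{i+1}^2)/d_i, a_{i+1} = floor((a_0 + m_{i+1})/d_{i+1}):
  m_1 = 1*33 - 0 = 33, d_1 = (1116 - 33^2)/1 = 27/1 = 27, a_1 = floor((33 + 33)/27) = 2.
  m_2 = 27*2 - 33 = 21, d_2 = (1116 - 21^2)/27 = 675/27 = 25, a_2 = floor((33 + 21)/25) = 2.
  m_3 = 25*2 - 21 = 29, d_3 = (1116 - 29^2)/25 = 275/25 = 11, a_3 = floor((33 + 29)/11) = 5.
  m_4 = 11*5 - 29 = 26, d_4 = (1116 - 26^2)/11 = 440/11 = 40, a_4 = floor((33 + 26)/40) = 1.
  m_5 = 40*1 - 26 = 14, d_5 = (1116 - 14^2)/40 = 920/40 = 23, a_5 = floor((33 + 14)/23) = 2.
  m_6 = 23*2 - 14 = 32, d_6 = (1116 - 32^2)/23 = 92/23 = 4, a_6 = floor((33 + 32)/4) = 16.
  m_7 = 4*16 - 32 = 32, d_7 = (1116 - 32^2)/4 = 92/4 = 23, a_7 = floor((33 + 32)/23) = 2.
  m_8 = 23*2 - 32 = 14, d_8 = (1116 - 14^2)/23 = 920/23 = 40, a_8 = floor((33 + 14)/40) = 1.
  m_9 = 40*1 - 14 = 26, d_9 = (1116 - 26^2)/40 = 440/40 = 11, a_9 = floor((33 + 26)/11) = 5.
  m_10 = 11*5 - 26 = 29, d_10 = (1116 - 29^2)/11 = 275/11 = 25, a_10 = floor((33 + 29)/25) = 2.
  m_11 = 25*2 - 29 = 21, d_11 = (1116 - 21^2)/25 = 675/25 = 27, a_11 = floor((33 + 21)/27) = 2.
  m_12 = 27*2 - 21 = 33, d_12 = (1116 - 33^2)/27 = 27/27 = 1, a_12 = floor((33 + 33)/1) = 66.
  m_13 = 1*66 - 33 = 33, d_13 = (1116 - 33^2)/1 = 27/1 = 27: (m_13, d_13) = (m_1, d_1) = (33, 27), so from here the quotients repeat a_1, ..., a_12; the period length is 12.
Hence the expansion of sqrt(1116) is a_0 = 33 followed by the repeating block 2, 2, 5, 1, 2, 16, 2, 1, 5, 2, 2, 66 (period 12).

[33; (2, 2, 5, 1, 2, 16, 2, 1, 5, 2, 2, 66)]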